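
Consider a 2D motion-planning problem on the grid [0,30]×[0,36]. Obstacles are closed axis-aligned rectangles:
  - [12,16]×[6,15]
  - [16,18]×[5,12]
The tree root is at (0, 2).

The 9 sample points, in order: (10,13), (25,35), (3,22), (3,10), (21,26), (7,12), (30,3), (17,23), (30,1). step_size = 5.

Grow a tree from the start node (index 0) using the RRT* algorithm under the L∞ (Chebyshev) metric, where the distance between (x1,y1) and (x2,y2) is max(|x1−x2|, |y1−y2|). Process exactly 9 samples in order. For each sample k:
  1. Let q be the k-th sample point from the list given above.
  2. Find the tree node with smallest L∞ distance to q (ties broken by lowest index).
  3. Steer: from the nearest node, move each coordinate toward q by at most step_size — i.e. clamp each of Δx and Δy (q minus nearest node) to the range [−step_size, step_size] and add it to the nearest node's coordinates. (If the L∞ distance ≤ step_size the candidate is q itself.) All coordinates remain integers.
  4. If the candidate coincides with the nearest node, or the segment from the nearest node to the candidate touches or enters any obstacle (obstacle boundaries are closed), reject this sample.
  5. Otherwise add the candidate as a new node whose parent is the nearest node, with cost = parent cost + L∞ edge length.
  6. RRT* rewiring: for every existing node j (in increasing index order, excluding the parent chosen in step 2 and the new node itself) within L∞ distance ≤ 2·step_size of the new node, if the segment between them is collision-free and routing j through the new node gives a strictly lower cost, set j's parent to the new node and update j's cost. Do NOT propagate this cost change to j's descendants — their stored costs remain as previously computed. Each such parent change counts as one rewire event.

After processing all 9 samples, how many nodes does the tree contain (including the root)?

Node count: 6

1. q=(10,13) nearest=0 d=11 new=(5,7) → add node 1 parent=0 cost=5
2. q=(25,35) nearest=1 d=28 new=(10,12) → add node 2 parent=1 cost=10
3. q=(3,22) nearest=2 d=10 new=(5,17) → add node 3 parent=2 cost=15
4. q=(3,10) nearest=1 d=3 new=(3,10) → add node 4 parent=1 cost=8
5. q=(21,26) nearest=2 d=14 new=(15,17) → blocked by [12,16]×[6,15], reject
6. q=(7,12) nearest=2 d=3 new=(7,12) → add node 5 parent=2 cost=13
7. q=(30,3) nearest=2 d=20 new=(15,7) → blocked by [12,16]×[6,15], reject
8. q=(17,23) nearest=2 d=11 new=(15,17) → blocked by [12,16]×[6,15], reject
9. q=(30,1) nearest=2 d=20 new=(15,7) → blocked by [12,16]×[6,15], reject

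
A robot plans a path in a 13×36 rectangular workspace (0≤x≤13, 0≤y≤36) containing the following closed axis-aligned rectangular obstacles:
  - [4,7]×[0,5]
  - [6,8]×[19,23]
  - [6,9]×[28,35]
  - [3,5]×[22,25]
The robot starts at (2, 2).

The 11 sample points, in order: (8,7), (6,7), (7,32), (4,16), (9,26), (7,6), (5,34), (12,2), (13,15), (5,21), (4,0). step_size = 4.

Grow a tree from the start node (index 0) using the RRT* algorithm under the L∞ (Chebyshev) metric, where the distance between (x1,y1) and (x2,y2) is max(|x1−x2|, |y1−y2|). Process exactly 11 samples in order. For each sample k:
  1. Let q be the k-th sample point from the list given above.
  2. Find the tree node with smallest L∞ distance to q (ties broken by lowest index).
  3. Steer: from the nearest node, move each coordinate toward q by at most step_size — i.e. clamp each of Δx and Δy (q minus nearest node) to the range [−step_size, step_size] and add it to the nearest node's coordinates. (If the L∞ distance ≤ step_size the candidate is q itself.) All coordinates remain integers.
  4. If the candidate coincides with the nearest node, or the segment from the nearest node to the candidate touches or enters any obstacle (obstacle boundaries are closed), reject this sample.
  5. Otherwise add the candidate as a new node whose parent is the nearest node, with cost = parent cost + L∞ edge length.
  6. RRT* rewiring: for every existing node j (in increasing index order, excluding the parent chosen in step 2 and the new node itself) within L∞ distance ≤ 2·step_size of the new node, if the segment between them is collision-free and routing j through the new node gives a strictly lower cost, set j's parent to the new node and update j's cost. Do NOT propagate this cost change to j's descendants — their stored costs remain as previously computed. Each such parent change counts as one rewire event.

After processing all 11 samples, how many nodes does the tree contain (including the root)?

1. q=(8,7) nearest=0 d=6 new=(6,6) → blocked by [4,7]×[0,5], reject
2. q=(6,7) nearest=0 d=5 new=(6,6) → blocked by [4,7]×[0,5], reject
3. q=(7,32) nearest=0 d=30 new=(6,6) → blocked by [4,7]×[0,5], reject
4. q=(4,16) nearest=0 d=14 new=(4,6) → add node 1 parent=0 cost=4
5. q=(9,26) nearest=1 d=20 new=(8,10) → add node 2 parent=1 cost=8
6. q=(7,6) nearest=1 d=3 new=(7,6) → add node 3 parent=1 cost=7
7. q=(5,34) nearest=2 d=24 new=(5,14) → add node 4 parent=2 cost=12
8. q=(12,2) nearest=3 d=5 new=(11,2) → add node 5 parent=3 cost=11
9. q=(13,15) nearest=2 d=5 new=(12,14) → add node 6 parent=2 cost=12
10. q=(5,21) nearest=4 d=7 new=(5,18) → add node 7 parent=4 cost=16
11. q=(4,0) nearest=0 d=2 new=(4,0) → blocked by [4,7]×[0,5], reject

Node count: 8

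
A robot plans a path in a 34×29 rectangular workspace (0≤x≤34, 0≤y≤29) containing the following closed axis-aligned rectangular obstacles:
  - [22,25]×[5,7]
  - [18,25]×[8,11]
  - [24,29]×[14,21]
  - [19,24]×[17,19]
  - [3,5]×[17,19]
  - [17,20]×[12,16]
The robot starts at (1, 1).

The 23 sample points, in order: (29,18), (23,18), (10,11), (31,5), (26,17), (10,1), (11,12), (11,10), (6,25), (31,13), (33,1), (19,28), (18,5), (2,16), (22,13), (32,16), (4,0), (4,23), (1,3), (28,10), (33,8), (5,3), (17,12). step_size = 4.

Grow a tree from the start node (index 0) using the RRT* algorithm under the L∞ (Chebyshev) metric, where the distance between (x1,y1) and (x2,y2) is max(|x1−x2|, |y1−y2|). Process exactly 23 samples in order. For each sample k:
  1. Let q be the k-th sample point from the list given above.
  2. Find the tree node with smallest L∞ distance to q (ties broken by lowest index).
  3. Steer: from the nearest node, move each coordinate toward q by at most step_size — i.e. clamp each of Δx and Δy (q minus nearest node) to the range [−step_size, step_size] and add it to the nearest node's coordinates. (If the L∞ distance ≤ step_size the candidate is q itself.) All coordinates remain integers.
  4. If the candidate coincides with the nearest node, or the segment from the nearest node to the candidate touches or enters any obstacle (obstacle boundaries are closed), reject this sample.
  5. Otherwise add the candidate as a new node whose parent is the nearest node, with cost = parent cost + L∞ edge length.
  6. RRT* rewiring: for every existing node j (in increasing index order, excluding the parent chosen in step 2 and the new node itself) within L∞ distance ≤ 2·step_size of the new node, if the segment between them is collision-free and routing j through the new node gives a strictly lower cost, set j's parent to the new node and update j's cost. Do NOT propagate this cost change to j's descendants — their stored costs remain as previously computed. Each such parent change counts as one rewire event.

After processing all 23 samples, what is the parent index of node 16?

1. q=(29,18) nearest=0 d=28 new=(5,5) → add node 1 parent=0 cost=4
2. q=(23,18) nearest=1 d=18 new=(9,9) → add node 2 parent=1 cost=8
3. q=(10,11) nearest=2 d=2 new=(10,11) → add node 3 parent=2 cost=10
4. q=(31,5) nearest=3 d=21 new=(14,7) → add node 4 parent=3 cost=14
5. q=(26,17) nearest=4 d=12 new=(18,11) → blocked by [18,25]×[8,11], reject
6. q=(10,1) nearest=1 d=5 new=(9,1) → add node 5 parent=1 cost=8
7. q=(11,12) nearest=3 d=1 new=(11,12) → add node 6 parent=3 cost=11
8. q=(11,10) nearest=3 d=1 new=(11,10) → add node 7 parent=3 cost=11
9. q=(6,25) nearest=6 d=13 new=(7,16) → add node 8 parent=6 cost=15
10. q=(31,13) nearest=4 d=17 new=(18,11) → blocked by [18,25]×[8,11], reject
11. q=(33,1) nearest=4 d=19 new=(18,3) → add node 9 parent=4 cost=18
12. q=(19,28) nearest=8 d=12 new=(11,20) → add node 10 parent=8 cost=19
13. q=(18,5) nearest=9 d=2 new=(18,5) → add node 11 parent=9 cost=20
14. q=(2,16) nearest=8 d=5 new=(3,16) → add node 12 parent=8 cost=19
15. q=(22,13) nearest=4 d=8 new=(18,11) → blocked by [18,25]×[8,11], reject
16. q=(32,16) nearest=9 d=14 new=(22,7) → blocked by [22,25]×[5,7], reject
17. q=(4,0) nearest=0 d=3 new=(4,0) → add node 13 parent=0 cost=3
18. q=(4,23) nearest=8 d=7 new=(4,20) → blocked by [3,5]×[17,19], reject
19. q=(1,3) nearest=0 d=2 new=(1,3) → add node 14 parent=0 cost=2
20. q=(28,10) nearest=9 d=10 new=(22,7) → blocked by [22,25]×[5,7], reject
21. q=(33,8) nearest=9 d=15 new=(22,7) → blocked by [22,25]×[5,7], reject
22. q=(5,3) nearest=1 d=2 new=(5,3) → add node 15 parent=1 cost=6
23. q=(17,12) nearest=4 d=5 new=(17,11) → add node 16 parent=4 cost=18

Parent of node 16: 4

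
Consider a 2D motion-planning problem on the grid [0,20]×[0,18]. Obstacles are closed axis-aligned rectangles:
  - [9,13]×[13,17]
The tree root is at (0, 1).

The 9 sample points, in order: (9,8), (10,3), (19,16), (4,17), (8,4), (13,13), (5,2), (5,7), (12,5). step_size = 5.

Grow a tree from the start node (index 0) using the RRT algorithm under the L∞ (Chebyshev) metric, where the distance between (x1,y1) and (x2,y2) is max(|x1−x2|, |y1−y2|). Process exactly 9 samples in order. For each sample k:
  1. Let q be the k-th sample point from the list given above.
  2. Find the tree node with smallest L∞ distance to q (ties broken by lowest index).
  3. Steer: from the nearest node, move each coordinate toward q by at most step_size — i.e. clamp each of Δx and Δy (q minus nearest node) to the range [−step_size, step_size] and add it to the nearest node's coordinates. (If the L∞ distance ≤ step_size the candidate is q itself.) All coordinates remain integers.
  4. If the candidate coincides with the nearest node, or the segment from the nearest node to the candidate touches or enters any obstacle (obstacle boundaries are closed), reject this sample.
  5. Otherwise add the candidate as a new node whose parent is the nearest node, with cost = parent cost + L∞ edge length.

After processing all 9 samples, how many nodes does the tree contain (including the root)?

Node count: 9

1. q=(9,8) nearest=0 d=9 new=(5,6) → add node 1 parent=0 cost=5
2. q=(10,3) nearest=1 d=5 new=(10,3) → add node 2 parent=1 cost=10
3. q=(19,16) nearest=2 d=13 new=(15,8) → add node 3 parent=2 cost=15
4. q=(4,17) nearest=1 d=11 new=(4,11) → add node 4 parent=1 cost=10
5. q=(8,4) nearest=2 d=2 new=(8,4) → add node 5 parent=2 cost=12
6. q=(13,13) nearest=3 d=5 new=(13,13) → blocked by [9,13]×[13,17], reject
7. q=(5,2) nearest=5 d=3 new=(5,2) → add node 6 parent=5 cost=15
8. q=(5,7) nearest=1 d=1 new=(5,7) → add node 7 parent=1 cost=6
9. q=(12,5) nearest=2 d=2 new=(12,5) → add node 8 parent=2 cost=12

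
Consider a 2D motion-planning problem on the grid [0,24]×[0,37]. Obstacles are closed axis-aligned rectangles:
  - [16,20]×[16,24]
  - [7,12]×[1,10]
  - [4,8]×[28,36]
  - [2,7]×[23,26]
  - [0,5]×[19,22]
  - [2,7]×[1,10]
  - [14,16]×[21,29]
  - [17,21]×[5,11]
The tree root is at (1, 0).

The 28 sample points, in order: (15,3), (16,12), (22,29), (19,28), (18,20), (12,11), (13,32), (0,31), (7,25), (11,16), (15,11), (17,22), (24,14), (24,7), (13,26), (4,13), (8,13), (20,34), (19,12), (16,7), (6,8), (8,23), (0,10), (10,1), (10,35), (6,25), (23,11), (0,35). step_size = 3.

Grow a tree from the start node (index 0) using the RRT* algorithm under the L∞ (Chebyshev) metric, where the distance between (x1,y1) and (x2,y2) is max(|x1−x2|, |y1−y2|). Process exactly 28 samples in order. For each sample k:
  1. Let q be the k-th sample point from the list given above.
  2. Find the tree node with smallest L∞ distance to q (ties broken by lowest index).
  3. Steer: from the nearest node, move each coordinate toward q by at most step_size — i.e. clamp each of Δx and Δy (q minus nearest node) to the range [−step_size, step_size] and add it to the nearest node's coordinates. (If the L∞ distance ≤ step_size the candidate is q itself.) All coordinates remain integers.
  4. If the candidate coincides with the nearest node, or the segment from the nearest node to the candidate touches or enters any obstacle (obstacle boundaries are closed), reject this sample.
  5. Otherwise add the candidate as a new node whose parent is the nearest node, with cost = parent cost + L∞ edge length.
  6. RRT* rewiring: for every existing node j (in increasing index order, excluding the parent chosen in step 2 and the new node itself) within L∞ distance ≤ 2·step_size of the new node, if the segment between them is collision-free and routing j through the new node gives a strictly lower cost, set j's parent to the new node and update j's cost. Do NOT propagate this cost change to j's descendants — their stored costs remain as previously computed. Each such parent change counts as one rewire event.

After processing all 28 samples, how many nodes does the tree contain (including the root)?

1. q=(15,3) nearest=0 d=14 new=(4,3) → blocked by [2,7]×[1,10], reject
2. q=(16,12) nearest=0 d=15 new=(4,3) → blocked by [2,7]×[1,10], reject
3. q=(22,29) nearest=0 d=29 new=(4,3) → blocked by [2,7]×[1,10], reject
4. q=(19,28) nearest=0 d=28 new=(4,3) → blocked by [2,7]×[1,10], reject
5. q=(18,20) nearest=0 d=20 new=(4,3) → blocked by [2,7]×[1,10], reject
6. q=(12,11) nearest=0 d=11 new=(4,3) → blocked by [2,7]×[1,10], reject
7. q=(13,32) nearest=0 d=32 new=(4,3) → blocked by [2,7]×[1,10], reject
8. q=(0,31) nearest=0 d=31 new=(0,3) → add node 1 parent=0 cost=3
9. q=(7,25) nearest=1 d=22 new=(3,6) → blocked by [2,7]×[1,10], reject
10. q=(11,16) nearest=1 d=13 new=(3,6) → blocked by [2,7]×[1,10], reject
11. q=(15,11) nearest=0 d=14 new=(4,3) → blocked by [2,7]×[1,10], reject
12. q=(17,22) nearest=1 d=19 new=(3,6) → blocked by [2,7]×[1,10], reject
13. q=(24,14) nearest=0 d=23 new=(4,3) → blocked by [2,7]×[1,10], reject
14. q=(24,7) nearest=0 d=23 new=(4,3) → blocked by [2,7]×[1,10], reject
15. q=(13,26) nearest=1 d=23 new=(3,6) → blocked by [2,7]×[1,10], reject
16. q=(4,13) nearest=1 d=10 new=(3,6) → blocked by [2,7]×[1,10], reject
17. q=(8,13) nearest=1 d=10 new=(3,6) → blocked by [2,7]×[1,10], reject
18. q=(20,34) nearest=1 d=31 new=(3,6) → blocked by [2,7]×[1,10], reject
19. q=(19,12) nearest=0 d=18 new=(4,3) → blocked by [2,7]×[1,10], reject
20. q=(16,7) nearest=0 d=15 new=(4,3) → blocked by [2,7]×[1,10], reject
21. q=(6,8) nearest=1 d=6 new=(3,6) → blocked by [2,7]×[1,10], reject
22. q=(8,23) nearest=1 d=20 new=(3,6) → blocked by [2,7]×[1,10], reject
23. q=(0,10) nearest=1 d=7 new=(0,6) → add node 2 parent=1 cost=6
24. q=(10,1) nearest=0 d=9 new=(4,1) → blocked by [2,7]×[1,10], reject
25. q=(10,35) nearest=2 d=29 new=(3,9) → blocked by [2,7]×[1,10], reject
26. q=(6,25) nearest=2 d=19 new=(3,9) → blocked by [2,7]×[1,10], reject
27. q=(23,11) nearest=0 d=22 new=(4,3) → blocked by [2,7]×[1,10], reject
28. q=(0,35) nearest=2 d=29 new=(0,9) → add node 3 parent=2 cost=9

Node count: 4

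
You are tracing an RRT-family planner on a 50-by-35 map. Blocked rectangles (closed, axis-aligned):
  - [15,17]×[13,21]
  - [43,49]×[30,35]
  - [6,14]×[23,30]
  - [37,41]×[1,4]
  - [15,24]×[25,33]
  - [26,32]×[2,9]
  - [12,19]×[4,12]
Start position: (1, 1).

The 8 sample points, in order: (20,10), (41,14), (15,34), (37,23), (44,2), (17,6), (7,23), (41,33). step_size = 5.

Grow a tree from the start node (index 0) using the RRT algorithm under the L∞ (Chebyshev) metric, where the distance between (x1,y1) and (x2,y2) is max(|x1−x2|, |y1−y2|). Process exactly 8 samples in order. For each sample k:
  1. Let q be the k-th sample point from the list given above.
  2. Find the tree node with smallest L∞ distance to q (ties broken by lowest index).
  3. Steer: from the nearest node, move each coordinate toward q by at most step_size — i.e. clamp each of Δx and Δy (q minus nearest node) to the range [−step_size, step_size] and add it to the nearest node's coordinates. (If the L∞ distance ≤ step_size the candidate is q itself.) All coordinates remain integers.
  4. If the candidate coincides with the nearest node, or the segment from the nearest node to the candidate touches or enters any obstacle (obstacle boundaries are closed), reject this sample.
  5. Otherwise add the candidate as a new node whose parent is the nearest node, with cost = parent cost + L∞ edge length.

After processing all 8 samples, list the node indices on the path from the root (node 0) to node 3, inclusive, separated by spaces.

Path: 0 1 2 3

1. q=(20,10) nearest=0 d=19 new=(6,6) → add node 1 parent=0 cost=5
2. q=(41,14) nearest=1 d=35 new=(11,11) → add node 2 parent=1 cost=10
3. q=(15,34) nearest=2 d=23 new=(15,16) → blocked by [15,17]×[13,21], reject
4. q=(37,23) nearest=2 d=26 new=(16,16) → blocked by [15,17]×[13,21], reject
5. q=(44,2) nearest=2 d=33 new=(16,6) → blocked by [12,19]×[4,12], reject
6. q=(17,6) nearest=2 d=6 new=(16,6) → blocked by [12,19]×[4,12], reject
7. q=(7,23) nearest=2 d=12 new=(7,16) → add node 3 parent=2 cost=15
8. q=(41,33) nearest=2 d=30 new=(16,16) → blocked by [15,17]×[13,21], reject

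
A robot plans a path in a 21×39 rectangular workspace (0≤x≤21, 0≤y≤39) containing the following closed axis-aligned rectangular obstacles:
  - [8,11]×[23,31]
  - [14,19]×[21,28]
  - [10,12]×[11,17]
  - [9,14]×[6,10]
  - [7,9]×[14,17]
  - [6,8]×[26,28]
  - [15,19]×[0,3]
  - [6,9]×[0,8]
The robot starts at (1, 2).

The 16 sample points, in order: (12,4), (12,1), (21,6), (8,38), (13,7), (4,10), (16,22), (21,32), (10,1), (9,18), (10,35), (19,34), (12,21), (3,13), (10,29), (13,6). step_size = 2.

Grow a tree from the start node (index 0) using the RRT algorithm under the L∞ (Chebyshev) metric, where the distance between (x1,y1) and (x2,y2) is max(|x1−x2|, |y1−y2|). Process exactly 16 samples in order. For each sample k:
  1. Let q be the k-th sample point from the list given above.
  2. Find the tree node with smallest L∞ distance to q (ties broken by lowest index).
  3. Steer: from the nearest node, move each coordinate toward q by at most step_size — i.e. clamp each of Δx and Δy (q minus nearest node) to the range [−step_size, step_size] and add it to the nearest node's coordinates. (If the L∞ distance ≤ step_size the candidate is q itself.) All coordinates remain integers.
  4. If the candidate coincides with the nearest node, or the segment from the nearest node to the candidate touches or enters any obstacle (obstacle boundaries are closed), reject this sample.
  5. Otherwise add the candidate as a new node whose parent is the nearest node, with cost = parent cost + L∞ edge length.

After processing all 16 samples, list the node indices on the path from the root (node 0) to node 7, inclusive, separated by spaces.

Path: 0 1 3 4 5 7

1. q=(12,4) nearest=0 d=11 new=(3,4) → add node 1 parent=0 cost=2
2. q=(12,1) nearest=1 d=9 new=(5,2) → add node 2 parent=1 cost=4
3. q=(21,6) nearest=2 d=16 new=(7,4) → blocked by [6,9]×[0,8], reject
4. q=(8,38) nearest=1 d=34 new=(5,6) → add node 3 parent=1 cost=4
5. q=(13,7) nearest=2 d=8 new=(7,4) → blocked by [6,9]×[0,8], reject
6. q=(4,10) nearest=3 d=4 new=(4,8) → add node 4 parent=3 cost=6
7. q=(16,22) nearest=4 d=14 new=(6,10) → add node 5 parent=4 cost=8
8. q=(21,32) nearest=5 d=22 new=(8,12) → add node 6 parent=5 cost=10
9. q=(10,1) nearest=2 d=5 new=(7,1) → blocked by [6,9]×[0,8], reject
10. q=(9,18) nearest=6 d=6 new=(9,14) → blocked by [7,9]×[14,17], reject
11. q=(10,35) nearest=6 d=23 new=(10,14) → blocked by [10,12]×[11,17], reject
12. q=(19,34) nearest=6 d=22 new=(10,14) → blocked by [10,12]×[11,17], reject
13. q=(12,21) nearest=6 d=9 new=(10,14) → blocked by [10,12]×[11,17], reject
14. q=(3,13) nearest=5 d=3 new=(4,12) → add node 7 parent=5 cost=10
15. q=(10,29) nearest=6 d=17 new=(10,14) → blocked by [10,12]×[11,17], reject
16. q=(13,6) nearest=6 d=6 new=(10,10) → blocked by [9,14]×[6,10], reject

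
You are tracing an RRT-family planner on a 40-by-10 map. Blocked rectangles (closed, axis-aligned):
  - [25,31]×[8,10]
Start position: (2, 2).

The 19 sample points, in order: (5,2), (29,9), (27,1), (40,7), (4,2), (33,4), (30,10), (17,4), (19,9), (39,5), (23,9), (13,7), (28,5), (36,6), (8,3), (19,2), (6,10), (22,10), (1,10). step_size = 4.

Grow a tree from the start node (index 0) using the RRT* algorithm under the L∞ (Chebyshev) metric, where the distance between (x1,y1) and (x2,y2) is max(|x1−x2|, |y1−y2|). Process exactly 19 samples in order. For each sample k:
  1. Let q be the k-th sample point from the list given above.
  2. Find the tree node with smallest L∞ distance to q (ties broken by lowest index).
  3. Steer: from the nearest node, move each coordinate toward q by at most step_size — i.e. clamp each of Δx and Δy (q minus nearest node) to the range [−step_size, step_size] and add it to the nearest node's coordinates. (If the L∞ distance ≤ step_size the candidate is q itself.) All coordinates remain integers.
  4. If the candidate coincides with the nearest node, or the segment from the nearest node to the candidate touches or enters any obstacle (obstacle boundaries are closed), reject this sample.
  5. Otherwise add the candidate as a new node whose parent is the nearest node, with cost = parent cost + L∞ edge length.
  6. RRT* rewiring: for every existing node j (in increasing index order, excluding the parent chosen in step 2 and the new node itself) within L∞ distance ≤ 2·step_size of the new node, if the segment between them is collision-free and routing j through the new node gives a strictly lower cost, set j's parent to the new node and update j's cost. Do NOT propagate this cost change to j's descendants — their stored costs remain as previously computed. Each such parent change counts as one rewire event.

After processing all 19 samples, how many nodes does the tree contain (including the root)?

1. q=(5,2) nearest=0 d=3 new=(5,2) → add node 1 parent=0 cost=3
2. q=(29,9) nearest=1 d=24 new=(9,6) → add node 2 parent=1 cost=7
3. q=(27,1) nearest=2 d=18 new=(13,2) → add node 3 parent=2 cost=11
4. q=(40,7) nearest=3 d=27 new=(17,6) → add node 4 parent=3 cost=15
5. q=(4,2) nearest=1 d=1 new=(4,2) → add node 5 parent=1 cost=4
6. q=(33,4) nearest=4 d=16 new=(21,4) → add node 6 parent=4 cost=19
7. q=(30,10) nearest=6 d=9 new=(25,8) → blocked by [25,31]×[8,10], reject
8. q=(17,4) nearest=4 d=2 new=(17,4) → add node 7 parent=4 cost=17
9. q=(19,9) nearest=4 d=3 new=(19,9) → add node 8 parent=4 cost=18
10. q=(39,5) nearest=6 d=18 new=(25,5) → add node 9 parent=6 cost=23
11. q=(23,9) nearest=8 d=4 new=(23,9) → add node 10 parent=8 cost=22
12. q=(13,7) nearest=2 d=4 new=(13,7) → add node 11 parent=2 cost=11; rewire 7→11 (15<17); rewire 8→11 (17<18)
13. q=(28,5) nearest=9 d=3 new=(28,5) → add node 12 parent=9 cost=26
14. q=(36,6) nearest=12 d=8 new=(32,6) → add node 13 parent=12 cost=30
15. q=(8,3) nearest=1 d=3 new=(8,3) → add node 14 parent=1 cost=6
16. q=(19,2) nearest=6 d=2 new=(19,2) → add node 15 parent=6 cost=21
17. q=(6,10) nearest=2 d=4 new=(6,10) → add node 16 parent=2 cost=11
18. q=(22,10) nearest=10 d=1 new=(22,10) → add node 17 parent=10 cost=23
19. q=(1,10) nearest=16 d=5 new=(2,10) → add node 18 parent=16 cost=15

Node count: 19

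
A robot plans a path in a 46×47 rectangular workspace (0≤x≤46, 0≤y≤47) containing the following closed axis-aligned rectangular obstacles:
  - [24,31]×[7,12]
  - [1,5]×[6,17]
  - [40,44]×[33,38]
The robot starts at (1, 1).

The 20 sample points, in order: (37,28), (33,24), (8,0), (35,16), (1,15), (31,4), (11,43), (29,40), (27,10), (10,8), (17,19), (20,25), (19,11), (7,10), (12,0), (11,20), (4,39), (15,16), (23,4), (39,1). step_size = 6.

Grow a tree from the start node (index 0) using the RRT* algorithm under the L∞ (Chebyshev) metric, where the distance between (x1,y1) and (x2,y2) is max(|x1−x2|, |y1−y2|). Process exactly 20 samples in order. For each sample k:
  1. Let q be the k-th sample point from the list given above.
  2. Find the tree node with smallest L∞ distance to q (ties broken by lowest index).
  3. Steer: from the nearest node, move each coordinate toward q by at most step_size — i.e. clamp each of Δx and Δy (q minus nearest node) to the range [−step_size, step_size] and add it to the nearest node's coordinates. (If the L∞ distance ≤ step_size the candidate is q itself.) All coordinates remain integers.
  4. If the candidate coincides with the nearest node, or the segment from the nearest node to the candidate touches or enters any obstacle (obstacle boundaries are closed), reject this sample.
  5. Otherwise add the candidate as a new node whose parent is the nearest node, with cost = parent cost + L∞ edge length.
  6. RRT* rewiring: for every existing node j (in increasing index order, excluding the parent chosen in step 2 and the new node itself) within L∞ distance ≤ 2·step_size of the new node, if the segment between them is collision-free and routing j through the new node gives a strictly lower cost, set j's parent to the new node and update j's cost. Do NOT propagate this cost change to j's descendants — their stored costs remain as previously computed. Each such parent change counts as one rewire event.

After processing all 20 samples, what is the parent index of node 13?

Parent of node 13: 15

1. q=(37,28) nearest=0 d=36 new=(7,7) → add node 1 parent=0 cost=6
2. q=(33,24) nearest=1 d=26 new=(13,13) → add node 2 parent=1 cost=12
3. q=(8,0) nearest=0 d=7 new=(7,0) → add node 3 parent=0 cost=6
4. q=(35,16) nearest=2 d=22 new=(19,16) → add node 4 parent=2 cost=18
5. q=(1,15) nearest=1 d=8 new=(1,13) → blocked by [1,5]×[6,17], reject
6. q=(31,4) nearest=4 d=12 new=(25,10) → blocked by [24,31]×[7,12], reject
7. q=(11,43) nearest=4 d=27 new=(13,22) → add node 5 parent=4 cost=24
8. q=(29,40) nearest=5 d=18 new=(19,28) → add node 6 parent=5 cost=30
9. q=(27,10) nearest=4 d=8 new=(25,10) → blocked by [24,31]×[7,12], reject
10. q=(10,8) nearest=1 d=3 new=(10,8) → add node 7 parent=1 cost=9
11. q=(17,19) nearest=4 d=3 new=(17,19) → add node 8 parent=4 cost=21
12. q=(20,25) nearest=6 d=3 new=(20,25) → add node 9 parent=6 cost=33
13. q=(19,11) nearest=4 d=5 new=(19,11) → add node 10 parent=4 cost=23
14. q=(7,10) nearest=1 d=3 new=(7,10) → add node 11 parent=1 cost=9; rewire 5→11 (21<24); rewire 8→11 (19<21); rewire 10→11 (21<23)
15. q=(12,0) nearest=3 d=5 new=(12,0) → add node 12 parent=3 cost=11
16. q=(11,20) nearest=5 d=2 new=(11,20) → add node 13 parent=5 cost=23; rewire 9→13 (32<33)
17. q=(4,39) nearest=6 d=15 new=(13,34) → add node 14 parent=6 cost=36
18. q=(15,16) nearest=2 d=3 new=(15,16) → add node 15 parent=2 cost=15; rewire 6→15 (27<30); rewire 8→15 (18<19); rewire 9→15 (24<32); rewire 10→15 (20<21); rewire 13→15 (19<23)
19. q=(23,4) nearest=10 d=7 new=(23,5) → add node 16 parent=10 cost=26
20. q=(39,1) nearest=16 d=16 new=(29,1) → add node 17 parent=16 cost=32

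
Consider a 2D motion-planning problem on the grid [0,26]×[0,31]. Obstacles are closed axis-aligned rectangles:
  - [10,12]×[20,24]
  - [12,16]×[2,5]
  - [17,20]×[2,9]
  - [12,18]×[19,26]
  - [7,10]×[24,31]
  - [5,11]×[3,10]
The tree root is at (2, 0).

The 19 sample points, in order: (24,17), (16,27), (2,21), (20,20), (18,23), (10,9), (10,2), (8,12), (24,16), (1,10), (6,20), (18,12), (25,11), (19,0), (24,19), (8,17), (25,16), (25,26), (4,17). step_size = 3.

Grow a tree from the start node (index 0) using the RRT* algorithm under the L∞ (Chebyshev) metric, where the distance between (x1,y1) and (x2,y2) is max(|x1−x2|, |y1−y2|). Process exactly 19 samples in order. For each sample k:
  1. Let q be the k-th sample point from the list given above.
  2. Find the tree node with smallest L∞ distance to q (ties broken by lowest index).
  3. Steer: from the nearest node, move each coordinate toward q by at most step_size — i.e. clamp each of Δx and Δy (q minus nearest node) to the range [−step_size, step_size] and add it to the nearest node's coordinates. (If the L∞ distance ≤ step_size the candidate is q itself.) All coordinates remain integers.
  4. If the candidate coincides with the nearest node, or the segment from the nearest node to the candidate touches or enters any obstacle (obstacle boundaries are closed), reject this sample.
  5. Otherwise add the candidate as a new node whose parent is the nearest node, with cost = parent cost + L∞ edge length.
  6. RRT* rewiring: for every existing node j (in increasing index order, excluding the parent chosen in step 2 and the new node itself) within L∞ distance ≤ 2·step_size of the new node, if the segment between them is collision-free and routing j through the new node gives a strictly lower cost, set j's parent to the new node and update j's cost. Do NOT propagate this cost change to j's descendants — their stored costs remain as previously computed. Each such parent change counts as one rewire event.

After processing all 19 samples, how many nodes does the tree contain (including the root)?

Node count: 7

1. q=(24,17) nearest=0 d=22 new=(5,3) → blocked by [5,11]×[3,10], reject
2. q=(16,27) nearest=0 d=27 new=(5,3) → blocked by [5,11]×[3,10], reject
3. q=(2,21) nearest=0 d=21 new=(2,3) → add node 1 parent=0 cost=3
4. q=(20,20) nearest=1 d=18 new=(5,6) → blocked by [5,11]×[3,10], reject
5. q=(18,23) nearest=1 d=20 new=(5,6) → blocked by [5,11]×[3,10], reject
6. q=(10,9) nearest=1 d=8 new=(5,6) → blocked by [5,11]×[3,10], reject
7. q=(10,2) nearest=0 d=8 new=(5,2) → add node 2 parent=0 cost=3
8. q=(8,12) nearest=1 d=9 new=(5,6) → blocked by [5,11]×[3,10], reject
9. q=(24,16) nearest=2 d=19 new=(8,5) → blocked by [5,11]×[3,10], reject
10. q=(1,10) nearest=1 d=7 new=(1,6) → add node 3 parent=1 cost=6
11. q=(6,20) nearest=3 d=14 new=(4,9) → add node 4 parent=3 cost=9
12. q=(18,12) nearest=2 d=13 new=(8,5) → blocked by [5,11]×[3,10], reject
13. q=(25,11) nearest=2 d=20 new=(8,5) → blocked by [5,11]×[3,10], reject
14. q=(19,0) nearest=2 d=14 new=(8,0) → add node 5 parent=2 cost=6
15. q=(24,19) nearest=2 d=19 new=(8,5) → blocked by [5,11]×[3,10], reject
16. q=(8,17) nearest=4 d=8 new=(7,12) → blocked by [5,11]×[3,10], reject
17. q=(25,16) nearest=5 d=17 new=(11,3) → blocked by [5,11]×[3,10], reject
18. q=(25,26) nearest=4 d=21 new=(7,12) → blocked by [5,11]×[3,10], reject
19. q=(4,17) nearest=4 d=8 new=(4,12) → add node 6 parent=4 cost=12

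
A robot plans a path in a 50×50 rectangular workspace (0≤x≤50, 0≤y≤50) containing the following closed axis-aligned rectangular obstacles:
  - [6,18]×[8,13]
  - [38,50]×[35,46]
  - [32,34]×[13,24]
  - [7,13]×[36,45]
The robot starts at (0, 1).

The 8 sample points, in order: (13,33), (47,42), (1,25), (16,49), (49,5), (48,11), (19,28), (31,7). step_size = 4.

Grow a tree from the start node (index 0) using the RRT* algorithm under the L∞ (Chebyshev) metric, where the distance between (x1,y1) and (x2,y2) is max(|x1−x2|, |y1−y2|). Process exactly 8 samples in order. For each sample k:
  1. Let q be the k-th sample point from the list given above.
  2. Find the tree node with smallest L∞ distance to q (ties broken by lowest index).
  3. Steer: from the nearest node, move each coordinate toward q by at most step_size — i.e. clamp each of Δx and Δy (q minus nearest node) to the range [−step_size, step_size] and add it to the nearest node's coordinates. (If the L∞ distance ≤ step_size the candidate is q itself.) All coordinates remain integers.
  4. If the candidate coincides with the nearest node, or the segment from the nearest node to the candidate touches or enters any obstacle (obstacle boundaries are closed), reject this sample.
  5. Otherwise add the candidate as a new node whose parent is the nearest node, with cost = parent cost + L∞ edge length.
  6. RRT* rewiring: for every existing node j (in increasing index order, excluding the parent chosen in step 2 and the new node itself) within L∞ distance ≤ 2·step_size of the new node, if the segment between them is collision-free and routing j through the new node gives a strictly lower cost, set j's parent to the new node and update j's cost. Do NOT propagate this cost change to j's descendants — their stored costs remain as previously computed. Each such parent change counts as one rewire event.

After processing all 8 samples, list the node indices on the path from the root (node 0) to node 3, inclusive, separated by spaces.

Path: 0 1 2 3

1. q=(13,33) nearest=0 d=32 new=(4,5) → add node 1 parent=0 cost=4
2. q=(47,42) nearest=1 d=43 new=(8,9) → blocked by [6,18]×[8,13], reject
3. q=(1,25) nearest=1 d=20 new=(1,9) → add node 2 parent=1 cost=8
4. q=(16,49) nearest=2 d=40 new=(5,13) → add node 3 parent=2 cost=12
5. q=(49,5) nearest=3 d=44 new=(9,9) → blocked by [6,18]×[8,13], reject
6. q=(48,11) nearest=3 d=43 new=(9,11) → blocked by [6,18]×[8,13], reject
7. q=(19,28) nearest=3 d=15 new=(9,17) → add node 4 parent=3 cost=16
8. q=(31,7) nearest=4 d=22 new=(13,13) → blocked by [6,18]×[8,13], reject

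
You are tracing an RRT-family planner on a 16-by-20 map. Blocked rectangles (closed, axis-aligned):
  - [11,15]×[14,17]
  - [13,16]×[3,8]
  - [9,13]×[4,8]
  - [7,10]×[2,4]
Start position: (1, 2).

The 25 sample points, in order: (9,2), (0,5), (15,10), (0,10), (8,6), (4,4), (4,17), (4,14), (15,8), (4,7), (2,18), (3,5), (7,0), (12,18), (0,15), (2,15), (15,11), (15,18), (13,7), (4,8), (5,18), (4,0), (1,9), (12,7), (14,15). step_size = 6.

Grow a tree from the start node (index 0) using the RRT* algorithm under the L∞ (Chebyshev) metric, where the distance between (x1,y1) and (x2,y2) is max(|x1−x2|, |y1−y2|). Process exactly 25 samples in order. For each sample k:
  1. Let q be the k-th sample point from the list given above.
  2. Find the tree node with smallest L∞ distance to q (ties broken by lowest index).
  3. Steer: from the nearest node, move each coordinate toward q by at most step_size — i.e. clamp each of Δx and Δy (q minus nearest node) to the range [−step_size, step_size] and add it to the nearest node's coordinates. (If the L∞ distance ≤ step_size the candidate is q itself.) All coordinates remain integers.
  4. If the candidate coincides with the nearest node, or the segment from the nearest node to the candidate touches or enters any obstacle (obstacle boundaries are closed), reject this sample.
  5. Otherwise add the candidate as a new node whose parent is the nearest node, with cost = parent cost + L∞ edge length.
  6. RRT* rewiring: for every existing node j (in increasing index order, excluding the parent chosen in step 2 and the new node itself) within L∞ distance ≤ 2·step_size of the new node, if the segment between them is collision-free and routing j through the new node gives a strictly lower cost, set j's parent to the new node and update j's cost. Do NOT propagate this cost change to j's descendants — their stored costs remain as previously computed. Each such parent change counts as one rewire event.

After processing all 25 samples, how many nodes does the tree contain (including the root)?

Node count: 20

1. q=(9,2) nearest=0 d=8 new=(7,2) → blocked by [7,10]×[2,4], reject
2. q=(0,5) nearest=0 d=3 new=(0,5) → add node 1 parent=0 cost=3
3. q=(15,10) nearest=0 d=14 new=(7,8) → add node 2 parent=0 cost=6
4. q=(0,10) nearest=1 d=5 new=(0,10) → add node 3 parent=1 cost=8
5. q=(8,6) nearest=2 d=2 new=(8,6) → add node 4 parent=2 cost=8
6. q=(4,4) nearest=0 d=3 new=(4,4) → add node 5 parent=0 cost=3; rewire 4→5 (7<8)
7. q=(4,17) nearest=3 d=7 new=(4,16) → add node 6 parent=3 cost=14
8. q=(4,14) nearest=6 d=2 new=(4,14) → add node 7 parent=6 cost=16
9. q=(15,8) nearest=4 d=7 new=(14,8) → blocked by [13,16]×[3,8], reject
10. q=(4,7) nearest=2 d=3 new=(4,7) → add node 8 parent=2 cost=9
11. q=(2,18) nearest=6 d=2 new=(2,18) → add node 9 parent=6 cost=16
12. q=(3,5) nearest=5 d=1 new=(3,5) → add node 10 parent=5 cost=4; rewire 7→10 (13<16); rewire 8→10 (6<9)
13. q=(7,0) nearest=5 d=4 new=(7,0) → add node 11 parent=5 cost=7
14. q=(12,18) nearest=6 d=8 new=(10,18) → add node 12 parent=6 cost=20
15. q=(0,15) nearest=9 d=3 new=(0,15) → add node 13 parent=9 cost=19
16. q=(2,15) nearest=6 d=2 new=(2,15) → add node 14 parent=6 cost=16; rewire 13→14 (18<19)
17. q=(15,11) nearest=4 d=7 new=(14,11) → blocked by [9,13]×[4,8], reject
18. q=(15,18) nearest=12 d=5 new=(15,18) → add node 15 parent=12 cost=25
19. q=(13,7) nearest=4 d=5 new=(13,7) → blocked by [13,16]×[3,8], reject
20. q=(4,8) nearest=8 d=1 new=(4,8) → add node 16 parent=8 cost=7; rewire 12→16 (17<20); rewire 13→16 (14<18); rewire 14→16 (14<16)
21. q=(5,18) nearest=6 d=2 new=(5,18) → add node 17 parent=6 cost=16
22. q=(4,0) nearest=0 d=3 new=(4,0) → add node 18 parent=0 cost=3; rewire 11→18 (6<7)
23. q=(1,9) nearest=3 d=1 new=(1,9) → add node 19 parent=3 cost=9
24. q=(12,7) nearest=4 d=4 new=(12,7) → blocked by [9,13]×[4,8], reject
25. q=(14,15) nearest=15 d=3 new=(14,15) → blocked by [11,15]×[14,17], reject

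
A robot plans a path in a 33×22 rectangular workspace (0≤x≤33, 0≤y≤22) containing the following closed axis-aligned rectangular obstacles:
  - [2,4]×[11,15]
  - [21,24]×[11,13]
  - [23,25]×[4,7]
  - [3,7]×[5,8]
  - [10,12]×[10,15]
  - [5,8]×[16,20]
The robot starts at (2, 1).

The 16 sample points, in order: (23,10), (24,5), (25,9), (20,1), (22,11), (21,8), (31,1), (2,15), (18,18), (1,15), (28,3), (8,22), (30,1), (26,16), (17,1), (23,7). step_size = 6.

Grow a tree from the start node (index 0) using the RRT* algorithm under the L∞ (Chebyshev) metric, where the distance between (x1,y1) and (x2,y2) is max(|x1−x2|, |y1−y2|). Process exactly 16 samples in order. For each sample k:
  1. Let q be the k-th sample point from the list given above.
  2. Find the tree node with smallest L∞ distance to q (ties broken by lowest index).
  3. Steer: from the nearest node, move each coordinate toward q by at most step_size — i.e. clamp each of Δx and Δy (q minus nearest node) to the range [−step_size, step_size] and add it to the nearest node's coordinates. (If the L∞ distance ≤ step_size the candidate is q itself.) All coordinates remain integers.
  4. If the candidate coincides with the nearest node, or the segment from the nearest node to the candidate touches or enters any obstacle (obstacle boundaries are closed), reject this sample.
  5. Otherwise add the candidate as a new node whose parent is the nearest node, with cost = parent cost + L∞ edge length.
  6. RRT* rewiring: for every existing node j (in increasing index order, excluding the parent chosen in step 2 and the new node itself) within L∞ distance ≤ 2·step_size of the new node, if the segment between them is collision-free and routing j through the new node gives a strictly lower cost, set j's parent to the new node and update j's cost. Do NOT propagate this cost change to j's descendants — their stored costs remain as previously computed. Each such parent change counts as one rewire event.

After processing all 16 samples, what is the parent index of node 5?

Parent of node 5: 4

1. q=(23,10) nearest=0 d=21 new=(8,7) → blocked by [3,7]×[5,8], reject
2. q=(24,5) nearest=0 d=22 new=(8,5) → add node 1 parent=0 cost=6
3. q=(25,9) nearest=1 d=17 new=(14,9) → add node 2 parent=1 cost=12
4. q=(20,1) nearest=2 d=8 new=(20,3) → add node 3 parent=2 cost=18
5. q=(22,11) nearest=2 d=8 new=(20,11) → add node 4 parent=2 cost=18
6. q=(21,8) nearest=4 d=3 new=(21,8) → add node 5 parent=4 cost=21
7. q=(31,1) nearest=5 d=10 new=(27,2) → blocked by [23,25]×[4,7], reject
8. q=(2,15) nearest=1 d=10 new=(2,11) → blocked by [2,4]×[11,15], reject
9. q=(18,18) nearest=4 d=7 new=(18,17) → add node 6 parent=4 cost=24
10. q=(1,15) nearest=1 d=10 new=(2,11) → blocked by [2,4]×[11,15], reject
11. q=(28,3) nearest=5 d=7 new=(27,3) → blocked by [23,25]×[4,7], reject
12. q=(8,22) nearest=6 d=10 new=(12,22) → add node 7 parent=6 cost=30
13. q=(30,1) nearest=5 d=9 new=(27,2) → blocked by [23,25]×[4,7], reject
14. q=(26,16) nearest=4 d=6 new=(26,16) → blocked by [21,24]×[11,13], reject
15. q=(17,1) nearest=3 d=3 new=(17,1) → add node 8 parent=3 cost=21
16. q=(23,7) nearest=5 d=2 new=(23,7) → blocked by [23,25]×[4,7], reject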